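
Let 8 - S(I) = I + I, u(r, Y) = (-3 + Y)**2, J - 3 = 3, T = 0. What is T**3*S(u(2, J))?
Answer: 0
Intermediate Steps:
J = 6 (J = 3 + 3 = 6)
S(I) = 8 - 2*I (S(I) = 8 - (I + I) = 8 - 2*I)
T**3*S(u(2, J)) = 0**3*(8 - 2*(-3 + 6)**2) = 0*(8 - 2*3**2) = 0*(8 - 2*9) = 0*(8 - 18) = 0*(-10) = 0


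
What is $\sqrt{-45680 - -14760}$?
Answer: $2 i \sqrt{7730} \approx 175.84 i$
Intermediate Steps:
$\sqrt{-45680 - -14760} = \sqrt{-45680 + 14760} = \sqrt{-30920} = 2 i \sqrt{7730}$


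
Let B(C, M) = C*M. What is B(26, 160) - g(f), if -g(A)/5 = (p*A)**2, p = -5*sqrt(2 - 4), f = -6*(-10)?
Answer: -895840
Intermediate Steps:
f = 60
p = -5*I*sqrt(2) ≈ -7.0711*I
g(A) = 250*A**2 (g(A) = -5*(-50*A**2) = -(-250)*A**2 = 250*A**2)
B(26, 160) - g(f) = 26*160 - 250*60**2 = 4160 - 250*3600 = 4160 - 1*900000 = 4160 - 900000 = -895840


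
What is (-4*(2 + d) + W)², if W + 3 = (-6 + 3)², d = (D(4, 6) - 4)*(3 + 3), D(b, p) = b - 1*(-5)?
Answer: 14884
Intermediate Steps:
D(b, p) = 5 + b (D(b, p) = b + 5 = 5 + b)
d = 30 (d = ((5 + 4) - 4)*(3 + 3) = (9 - 4)*6 = 5*6 = 30)
W = 6 (W = -3 + (-6 + 3)² = -3 + (-3)² = -3 + 9 = 6)
(-4*(2 + d) + W)² = (-4*(2 + 30) + 6)² = (-4*32 + 6)² = (-128 + 6)² = (-122)² = 14884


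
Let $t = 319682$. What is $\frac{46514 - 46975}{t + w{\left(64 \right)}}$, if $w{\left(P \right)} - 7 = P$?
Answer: $- \frac{461}{319753} \approx -0.0014417$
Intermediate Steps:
$w{\left(P \right)} = 7 + P$
$\frac{46514 - 46975}{t + w{\left(64 \right)}} = \frac{46514 - 46975}{319682 + \left(7 + 64\right)} = - \frac{461}{319682 + 71} = - \frac{461}{319753}$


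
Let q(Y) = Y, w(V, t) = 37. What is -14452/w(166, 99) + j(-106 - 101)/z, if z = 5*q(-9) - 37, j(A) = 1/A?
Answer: -245308211/628038 ≈ -390.59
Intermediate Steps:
z = -82 (z = 5*(-9) - 37 = -45 - 37 = -82)
-14452/w(166, 99) + j(-106 - 101)/z = -14452/37 + 1/(-106 - 101*(-82)) = -14452*1/37 - 1/82/(-207) = -14452/37 - 1/207*(-1/82) = -14452/37 + 1/16974 = -245308211/628038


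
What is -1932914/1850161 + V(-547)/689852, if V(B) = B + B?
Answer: -667724332431/638168633086 ≈ -1.0463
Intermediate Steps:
V(B) = 2*B
-1932914/1850161 + V(-547)/689852 = -1932914/1850161 + (2*(-547))/689852 = -1932914*1/1850161 - 1094*1/689852 = -1932914/1850161 - 547/344926 = -667724332431/638168633086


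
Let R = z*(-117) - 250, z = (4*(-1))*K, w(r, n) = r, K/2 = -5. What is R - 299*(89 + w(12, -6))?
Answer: -35129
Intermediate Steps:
K = -10 (K = 2*(-5) = -10)
z = 40 (z = (4*(-1))*(-10) = -4*(-10) = 40)
R = -4930 (R = 40*(-117) - 250 = -4680 - 250 = -4930)
R - 299*(89 + w(12, -6)) = -4930 - 299*(89 + 12) = -4930 - 299*101 = -4930 - 1*30199 = -4930 - 30199 = -35129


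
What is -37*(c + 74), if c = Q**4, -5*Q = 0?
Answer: -2738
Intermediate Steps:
Q = 0 (Q = -1/5*0 = 0)
c = 0 (c = 0**4 = 0)
-37*(c + 74) = -37*(0 + 74) = -37*74 = -2738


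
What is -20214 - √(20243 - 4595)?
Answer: -20214 - 4*√978 ≈ -20339.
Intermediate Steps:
-20214 - √(20243 - 4595) = -20214 - √15648 = -20214 - 4*√978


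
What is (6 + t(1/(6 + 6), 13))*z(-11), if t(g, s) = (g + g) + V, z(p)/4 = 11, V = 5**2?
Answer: 4114/3 ≈ 1371.3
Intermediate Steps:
V = 25
z(p) = 44 (z(p) = 4*11 = 44)
t(g, s) = 25 + 2*g (t(g, s) = (g + g) + 25 = 2*g + 25 = 25 + 2*g)
(6 + t(1/(6 + 6), 13))*z(-11) = (6 + (25 + 2/(6 + 6)))*44 = (6 + (25 + 2/12))*44 = (6 + (25 + 2*(1/12)))*44 = (6 + (25 + 1/6))*44 = (6 + 151/6)*44 = (187/6)*44 = 4114/3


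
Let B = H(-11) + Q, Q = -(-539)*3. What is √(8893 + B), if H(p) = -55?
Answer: √10455 ≈ 102.25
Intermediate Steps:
Q = 1617 (Q = -49*(-33) = 1617)
B = 1562 (B = -55 + 1617 = 1562)
√(8893 + B) = √(8893 + 1562) = √10455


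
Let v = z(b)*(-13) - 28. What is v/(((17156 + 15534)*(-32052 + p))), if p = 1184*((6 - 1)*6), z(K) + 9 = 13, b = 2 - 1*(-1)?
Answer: -2/2834223 ≈ -7.0566e-7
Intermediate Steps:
b = 3 (b = 2 + 1 = 3)
z(K) = 4 (z(K) = -9 + 13 = 4)
p = 35520 (p = 1184*(5*6) = 1184*30 = 35520)
v = -80 (v = 4*(-13) - 28 = -52 - 28 = -80)
v/(((17156 + 15534)*(-32052 + p))) = -80*1/((-32052 + 35520)*(17156 + 15534)) = -80/(32690*3468) = -80/113368920 = -80*1/113368920 = -2/2834223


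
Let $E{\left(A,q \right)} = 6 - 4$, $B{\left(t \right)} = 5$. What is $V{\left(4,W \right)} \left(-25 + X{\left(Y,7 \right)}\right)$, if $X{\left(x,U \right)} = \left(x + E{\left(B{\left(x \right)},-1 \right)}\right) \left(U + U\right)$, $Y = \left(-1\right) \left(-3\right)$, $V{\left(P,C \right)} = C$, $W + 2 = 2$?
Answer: $0$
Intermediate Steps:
$W = 0$ ($W = -2 + 2 = 0$)
$E{\left(A,q \right)} = 2$ ($E{\left(A,q \right)} = 6 - 4 = 2$)
$Y = 3$
$X{\left(x,U \right)} = 2 U \left(2 + x\right)$ ($X{\left(x,U \right)} = \left(x + 2\right) \left(U + U\right) = \left(2 + x\right) 2 U = 2 U \left(2 + x\right)$)
$V{\left(4,W \right)} \left(-25 + X{\left(Y,7 \right)}\right) = 0 \left(-25 + 2 \cdot 7 \left(2 + 3\right)\right) = 0 \left(-25 + 2 \cdot 7 \cdot 5\right) = 0 \left(-25 + 70\right) = 0 \cdot 45 = 0$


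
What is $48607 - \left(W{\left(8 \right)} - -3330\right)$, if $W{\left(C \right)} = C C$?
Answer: $45213$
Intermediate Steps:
$W{\left(C \right)} = C^{2}$
$48607 - \left(W{\left(8 \right)} - -3330\right) = 48607 - \left(8^{2} - -3330\right) = 48607 - \left(64 + 3330\right) = 48607 - 3394 = 45213$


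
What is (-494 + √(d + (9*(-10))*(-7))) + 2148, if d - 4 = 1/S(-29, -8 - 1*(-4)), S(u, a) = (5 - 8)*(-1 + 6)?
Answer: 1654 + √142635/15 ≈ 1679.2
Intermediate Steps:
S(u, a) = -15 (S(u, a) = -3*5 = -15)
d = 59/15 (d = 4 + 1/(-15) = 4 - 1/15 = 59/15 ≈ 3.9333)
(-494 + √(d + (9*(-10))*(-7))) + 2148 = (-494 + √(59/15 + (9*(-10))*(-7))) + 2148 = (-494 + √(59/15 - 90*(-7))) + 2148 = (-494 + √(59/15 + 630)) + 2148 = (-494 + √(9509/15)) + 2148 = (-494 + √142635/15) + 2148 = 1654 + √142635/15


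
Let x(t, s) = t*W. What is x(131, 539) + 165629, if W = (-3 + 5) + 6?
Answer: 166677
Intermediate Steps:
W = 8 (W = 2 + 6 = 8)
x(t, s) = 8*t (x(t, s) = t*8 = 8*t)
x(131, 539) + 165629 = 8*131 + 165629 = 1048 + 165629 = 166677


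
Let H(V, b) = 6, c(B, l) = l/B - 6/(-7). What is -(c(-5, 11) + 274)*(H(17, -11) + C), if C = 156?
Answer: -1545966/35 ≈ -44170.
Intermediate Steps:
c(B, l) = 6/7 + l/B (c(B, l) = l/B - 6*(-⅐) = l/B + 6/7 = 6/7 + l/B)
-(c(-5, 11) + 274)*(H(17, -11) + C) = -((6/7 + 11/(-5)) + 274)*(6 + 156) = -((6/7 + 11*(-⅕)) + 274)*162 = -((6/7 - 11/5) + 274)*162 = -(-47/35 + 274)*162 = -9543*162/35 = -1*1545966/35 = -1545966/35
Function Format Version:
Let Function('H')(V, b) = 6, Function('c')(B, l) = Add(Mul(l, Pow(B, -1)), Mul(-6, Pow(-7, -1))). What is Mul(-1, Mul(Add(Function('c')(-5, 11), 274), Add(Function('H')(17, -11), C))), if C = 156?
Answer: Rational(-1545966, 35) ≈ -44170.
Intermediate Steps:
Function('c')(B, l) = Add(Rational(6, 7), Mul(l, Pow(B, -1))) (Function('c')(B, l) = Add(Mul(l, Pow(B, -1)), Mul(-6, Rational(-1, 7))) = Add(Mul(l, Pow(B, -1)), Rational(6, 7)) = Add(Rational(6, 7), Mul(l, Pow(B, -1))))
Mul(-1, Mul(Add(Function('c')(-5, 11), 274), Add(Function('H')(17, -11), C))) = Mul(-1, Mul(Add(Add(Rational(6, 7), Mul(11, Pow(-5, -1))), 274), Add(6, 156))) = Mul(-1, Mul(Add(Add(Rational(6, 7), Mul(11, Rational(-1, 5))), 274), 162)) = Mul(-1, Mul(Add(Add(Rational(6, 7), Rational(-11, 5)), 274), 162)) = Mul(-1, Mul(Add(Rational(-47, 35), 274), 162)) = Mul(-1, Mul(Rational(9543, 35), 162)) = Mul(-1, Rational(1545966, 35)) = Rational(-1545966, 35)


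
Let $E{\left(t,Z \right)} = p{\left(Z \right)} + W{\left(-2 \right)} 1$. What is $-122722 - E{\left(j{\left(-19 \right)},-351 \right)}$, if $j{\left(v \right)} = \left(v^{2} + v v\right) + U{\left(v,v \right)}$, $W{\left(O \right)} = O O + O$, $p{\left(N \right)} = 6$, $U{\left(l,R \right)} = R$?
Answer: $-122730$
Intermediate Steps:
$W{\left(O \right)} = O + O^{2}$ ($W{\left(O \right)} = O^{2} + O = O + O^{2}$)
$j{\left(v \right)} = v + 2 v^{2}$ ($j{\left(v \right)} = \left(v^{2} + v v\right) + v = \left(v^{2} + v^{2}\right) + v = 2 v^{2} + v = v + 2 v^{2}$)
$E{\left(t,Z \right)} = 8$ ($E{\left(t,Z \right)} = 6 + - 2 \left(1 - 2\right) 1 = 6 + \left(-2\right) \left(-1\right) 1 = 6 + 2 \cdot 1 = 6 + 2 = 8$)
$-122722 - E{\left(j{\left(-19 \right)},-351 \right)} = -122722 - 8 = -122730$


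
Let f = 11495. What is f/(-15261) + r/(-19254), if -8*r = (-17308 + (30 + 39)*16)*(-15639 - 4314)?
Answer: 411032640641/195890196 ≈ 2098.3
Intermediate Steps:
r = -80829603/2 (r = -(-17308 + (30 + 39)*16)*(-15639 - 4314)/8 = -(-17308 + 69*16)*(-19953)/8 = -(-17308 + 1104)*(-19953)/8 = -(-4051)*(-19953)/2 = -1/8*323318412 = -80829603/2 ≈ -4.0415e+7)
f/(-15261) + r/(-19254) = 11495/(-15261) - 80829603/2/(-19254) = 11495*(-1/15261) - 80829603/2*(-1/19254) = -11495/15261 + 26943201/12836 = 411032640641/195890196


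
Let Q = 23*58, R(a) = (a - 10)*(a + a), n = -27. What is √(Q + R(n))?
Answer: 14*√17 ≈ 57.724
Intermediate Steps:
R(a) = 2*a*(-10 + a) (R(a) = (-10 + a)*(2*a) = 2*a*(-10 + a))
Q = 1334
√(Q + R(n)) = √(1334 + 2*(-27)*(-10 - 27)) = √(1334 + 2*(-27)*(-37)) = √(1334 + 1998) = √3332 = 14*√17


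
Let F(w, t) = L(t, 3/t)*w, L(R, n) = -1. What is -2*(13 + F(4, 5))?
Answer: -18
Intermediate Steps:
F(w, t) = -w
-2*(13 + F(4, 5)) = -2*(13 - 1*4) = -2*(13 - 4) = -2*9 = -18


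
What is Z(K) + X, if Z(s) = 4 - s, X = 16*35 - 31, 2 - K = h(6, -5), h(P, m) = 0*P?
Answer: 531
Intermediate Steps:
h(P, m) = 0
K = 2 (K = 2 - 1*0 = 2 + 0 = 2)
X = 529 (X = 560 - 31 = 529)
Z(K) + X = (4 - 1*2) + 529 = (4 - 2) + 529 = 2 + 529 = 531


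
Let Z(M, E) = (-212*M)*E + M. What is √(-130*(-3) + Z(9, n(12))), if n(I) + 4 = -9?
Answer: √25203 ≈ 158.75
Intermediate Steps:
n(I) = -13 (n(I) = -4 - 9 = -13)
Z(M, E) = M - 212*E*M (Z(M, E) = -212*E*M + M = M - 212*E*M)
√(-130*(-3) + Z(9, n(12))) = √(-130*(-3) + 9*(1 - 212*(-13))) = √(390 + 9*(1 + 2756)) = √(390 + 9*2757) = √(390 + 24813) = √25203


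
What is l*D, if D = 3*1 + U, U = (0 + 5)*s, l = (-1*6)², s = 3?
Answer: 648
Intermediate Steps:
l = 36 (l = (-6)² = 36)
U = 15 (U = (0 + 5)*3 = 5*3 = 15)
D = 18 (D = 3*1 + 15 = 3 + 15 = 18)
l*D = 36*18 = 648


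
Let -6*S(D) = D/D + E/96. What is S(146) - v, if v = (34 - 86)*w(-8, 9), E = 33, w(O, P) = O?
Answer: -79915/192 ≈ -416.22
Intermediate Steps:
S(D) = -43/192 (S(D) = -(D/D + 33/96)/6 = -(1 + 33*(1/96))/6 = -(1 + 11/32)/6 = -1/6*43/32 = -43/192)
v = 416 (v = (34 - 86)*(-8) = -52*(-8) = 416)
S(146) - v = -43/192 - 1*416 = -43/192 - 416 = -79915/192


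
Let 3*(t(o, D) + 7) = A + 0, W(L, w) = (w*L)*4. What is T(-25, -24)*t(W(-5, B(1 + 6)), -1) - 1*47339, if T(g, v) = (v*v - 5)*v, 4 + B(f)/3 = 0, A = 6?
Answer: 21181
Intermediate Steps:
B(f) = -12 (B(f) = -12 + 3*0 = -12 + 0 = -12)
W(L, w) = 4*L*w (W(L, w) = (L*w)*4 = 4*L*w)
t(o, D) = -5 (t(o, D) = -7 + (6 + 0)/3 = -7 + (1/3)*6 = -7 + 2 = -5)
T(g, v) = v*(-5 + v**2) (T(g, v) = (v**2 - 5)*v = (-5 + v**2)*v = v*(-5 + v**2))
T(-25, -24)*t(W(-5, B(1 + 6)), -1) - 1*47339 = -24*(-5 + (-24)**2)*(-5) - 1*47339 = -24*(-5 + 576)*(-5) - 47339 = -24*571*(-5) - 47339 = -13704*(-5) - 47339 = 68520 - 47339 = 21181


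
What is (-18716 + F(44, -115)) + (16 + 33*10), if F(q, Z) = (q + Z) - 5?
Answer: -18446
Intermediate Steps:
F(q, Z) = -5 + Z + q (F(q, Z) = (Z + q) - 5 = -5 + Z + q)
(-18716 + F(44, -115)) + (16 + 33*10) = (-18716 + (-5 - 115 + 44)) + (16 + 33*10) = (-18716 - 76) + (16 + 330) = -18792 + 346 = -18446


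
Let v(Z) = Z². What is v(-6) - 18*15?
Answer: -234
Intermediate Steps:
v(-6) - 18*15 = (-6)² - 18*15 = 36 - 270 = -234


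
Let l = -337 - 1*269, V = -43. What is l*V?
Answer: 26058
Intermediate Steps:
l = -606 (l = -337 - 269 = -606)
l*V = -606*(-43) = 26058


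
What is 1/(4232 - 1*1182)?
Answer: 1/3050 ≈ 0.00032787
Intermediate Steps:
1/(4232 - 1*1182) = 1/(4232 - 1182) = 1/3050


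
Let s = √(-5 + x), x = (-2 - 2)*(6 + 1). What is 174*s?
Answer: 174*I*√33 ≈ 999.55*I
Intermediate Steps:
x = -28 (x = -4*7 = -28)
s = I*√33 (s = √(-5 - 28) = √(-33) = I*√33 ≈ 5.7446*I)
174*s = 174*(I*√33) = 174*I*√33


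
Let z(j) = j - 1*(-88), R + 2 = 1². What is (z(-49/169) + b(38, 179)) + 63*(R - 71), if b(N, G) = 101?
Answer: -734692/169 ≈ -4347.3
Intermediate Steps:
R = -1 (R = -2 + 1² = -2 + 1 = -1)
z(j) = 88 + j (z(j) = j + 88 = 88 + j)
(z(-49/169) + b(38, 179)) + 63*(R - 71) = ((88 - 49/169) + 101) + 63*(-1 - 71) = ((88 - 49*1/169) + 101) + 63*(-72) = ((88 - 49/169) + 101) - 4536 = (14823/169 + 101) - 4536 = 31892/169 - 4536 = -734692/169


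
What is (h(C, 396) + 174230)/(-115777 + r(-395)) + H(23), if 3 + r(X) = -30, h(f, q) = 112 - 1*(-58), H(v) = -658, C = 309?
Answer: -7637738/11581 ≈ -659.51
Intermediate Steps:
h(f, q) = 170 (h(f, q) = 112 + 58 = 170)
r(X) = -33 (r(X) = -3 - 30 = -33)
(h(C, 396) + 174230)/(-115777 + r(-395)) + H(23) = (170 + 174230)/(-115777 - 33) - 658 = 174400/(-115810) - 658 = 174400*(-1/115810) - 658 = -17440/11581 - 658 = -7637738/11581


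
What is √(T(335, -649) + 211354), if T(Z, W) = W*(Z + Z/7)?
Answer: I*√1818894/7 ≈ 192.67*I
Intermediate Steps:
T(Z, W) = 8*W*Z/7 (T(Z, W) = W*(Z + Z*(⅐)) = W*(Z + Z/7) = W*(8*Z/7) = 8*W*Z/7)
√(T(335, -649) + 211354) = √((8/7)*(-649)*335 + 211354) = √(-1739320/7 + 211354) = √(-259842/7) = I*√1818894/7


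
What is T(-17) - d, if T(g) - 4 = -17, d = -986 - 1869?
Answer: 2842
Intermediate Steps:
d = -2855
T(g) = -13 (T(g) = 4 - 17 = -13)
T(-17) - d = -13 - 1*(-2855) = -13 + 2855 = 2842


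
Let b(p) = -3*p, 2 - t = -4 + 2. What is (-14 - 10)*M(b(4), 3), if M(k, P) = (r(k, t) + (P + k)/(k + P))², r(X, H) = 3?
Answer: -384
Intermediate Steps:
t = 4 (t = 2 - (-4 + 2) = 2 - 1*(-2) = 2 + 2 = 4)
M(k, P) = 16 (M(k, P) = (3 + (P + k)/(k + P))² = (3 + (P + k)/(P + k))² = (3 + 1)² = 4² = 16)
(-14 - 10)*M(b(4), 3) = (-14 - 10)*16 = -24*16 = -384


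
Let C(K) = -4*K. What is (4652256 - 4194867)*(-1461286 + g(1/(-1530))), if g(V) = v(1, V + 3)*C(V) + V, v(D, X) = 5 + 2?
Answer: -113623942811013/170 ≈ -6.6838e+11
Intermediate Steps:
v(D, X) = 7
g(V) = -27*V (g(V) = 7*(-4*V) + V = -28*V + V = -27*V)
(4652256 - 4194867)*(-1461286 + g(1/(-1530))) = (4652256 - 4194867)*(-1461286 - 27/(-1530)) = 457389*(-1461286 - 27*(-1/1530)) = 457389*(-1461286 + 3/170) = 457389*(-248418617/170) = -113623942811013/170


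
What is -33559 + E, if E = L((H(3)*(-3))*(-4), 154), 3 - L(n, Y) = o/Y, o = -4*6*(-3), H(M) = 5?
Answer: -2583848/77 ≈ -33556.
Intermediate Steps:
o = 72 (o = -(-72) = -4*(-18) = 72)
L(n, Y) = 3 - 72/Y
E = 195/77 (E = 3 - 72/154 = 3 - 72*1/154 = 3 - 36/77 = 195/77 ≈ 2.5325)
-33559 + E = -33559 + 195/77 = -2583848/77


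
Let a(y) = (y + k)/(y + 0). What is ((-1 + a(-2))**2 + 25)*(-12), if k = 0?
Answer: -300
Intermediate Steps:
a(y) = 1 (a(y) = (y + 0)/(y + 0) = y/y = 1)
((-1 + a(-2))**2 + 25)*(-12) = ((-1 + 1)**2 + 25)*(-12) = (0**2 + 25)*(-12) = (0 + 25)*(-12) = 25*(-12) = -300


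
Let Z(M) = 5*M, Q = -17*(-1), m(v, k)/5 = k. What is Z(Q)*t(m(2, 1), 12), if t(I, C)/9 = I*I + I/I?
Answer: 19890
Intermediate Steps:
m(v, k) = 5*k
t(I, C) = 9 + 9*I² (t(I, C) = 9*(I*I + I/I) = 9*(I² + 1) = 9*(1 + I²) = 9 + 9*I²)
Q = 17
Z(Q)*t(m(2, 1), 12) = (5*17)*(9 + 9*(5*1)²) = 85*(9 + 9*5²) = 85*(9 + 9*25) = 85*(9 + 225) = 85*234 = 19890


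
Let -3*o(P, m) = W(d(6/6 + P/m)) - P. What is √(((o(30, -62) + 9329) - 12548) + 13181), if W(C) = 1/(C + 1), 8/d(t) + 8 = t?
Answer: √359166/6 ≈ 99.884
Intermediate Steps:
d(t) = 8/(-8 + t)
W(C) = 1/(1 + C)
o(P, m) = -1/(3*(1 + 8/(-7 + P/m))) + P/3 (o(P, m) = -(1/(1 + 8/(-8 + (6/6 + P/m))) - P)/3 = -(1/(1 + 8/(-8 + (6*(⅙) + P/m))) - P)/3 = -(1/(1 + 8/(-8 + (1 + P/m))) - P)/3 = -(1/(1 + 8/(-7 + P/m)) - P)/3 = -1/(3*(1 + 8/(-7 + P/m))) + P/3)
√(((o(30, -62) + 9329) - 12548) + 13181) = √((((30² - 1*30 + 7*(-62) + 30*(-62))/(3*(30 - 62)) + 9329) - 12548) + 13181) = √((((⅓)*(900 - 30 - 434 - 1860)/(-32) + 9329) - 12548) + 13181) = √((((⅓)*(-1/32)*(-1424) + 9329) - 12548) + 13181) = √(((89/6 + 9329) - 12548) + 13181) = √((56063/6 - 12548) + 13181) = √(-19225/6 + 13181) = √(59861/6) = √359166/6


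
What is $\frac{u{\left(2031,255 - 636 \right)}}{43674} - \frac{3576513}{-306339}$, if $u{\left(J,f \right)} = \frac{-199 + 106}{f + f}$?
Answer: $\frac{13224989734019}{1132759523148} \approx 11.675$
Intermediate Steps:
$u{\left(J,f \right)} = - \frac{93}{2 f}$
$\frac{u{\left(2031,255 - 636 \right)}}{43674} - \frac{3576513}{-306339} = \frac{\left(- \frac{93}{2}\right) \frac{1}{255 - 636}}{43674} - \frac{3576513}{-306339} = - \frac{93}{2 \left(-381\right)} \frac{1}{43674} - - \frac{1192171}{102113} = \left(- \frac{93}{2}\right) \left(- \frac{1}{381}\right) \frac{1}{43674} + \frac{1192171}{102113} = \frac{31}{254} \cdot \frac{1}{43674} + \frac{1192171}{102113} = \frac{31}{11093196} + \frac{1192171}{102113} = \frac{13224989734019}{1132759523148}$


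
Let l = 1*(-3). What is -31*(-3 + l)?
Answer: 186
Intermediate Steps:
l = -3
-31*(-3 + l) = -31*(-3 - 3) = -31*(-6) = 186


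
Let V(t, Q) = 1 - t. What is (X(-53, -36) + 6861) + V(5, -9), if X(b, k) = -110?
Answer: 6747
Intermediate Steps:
(X(-53, -36) + 6861) + V(5, -9) = (-110 + 6861) + (1 - 1*5) = 6751 + (1 - 5) = 6751 - 4 = 6747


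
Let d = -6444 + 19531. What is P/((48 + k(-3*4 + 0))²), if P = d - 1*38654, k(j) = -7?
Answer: -25567/1681 ≈ -15.209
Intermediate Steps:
d = 13087
P = -25567 (P = 13087 - 1*38654 = 13087 - 38654 = -25567)
P/((48 + k(-3*4 + 0))²) = -25567/(48 - 7)² = -25567/(41²) = -25567/1681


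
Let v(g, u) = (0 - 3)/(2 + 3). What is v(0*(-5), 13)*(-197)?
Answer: 591/5 ≈ 118.20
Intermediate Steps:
v(g, u) = -3/5
v(0*(-5), 13)*(-197) = -3/5*(-197) = 591/5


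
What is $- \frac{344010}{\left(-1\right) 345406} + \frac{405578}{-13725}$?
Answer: $- \frac{67683768709}{2370348675} \approx -28.554$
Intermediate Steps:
$- \frac{344010}{\left(-1\right) 345406} + \frac{405578}{-13725} = - \frac{344010}{-345406} + 405578 \left(- \frac{1}{13725}\right) = \left(-344010\right) \left(- \frac{1}{345406}\right) - \frac{405578}{13725} = \frac{172005}{172703} - \frac{405578}{13725} = - \frac{67683768709}{2370348675}$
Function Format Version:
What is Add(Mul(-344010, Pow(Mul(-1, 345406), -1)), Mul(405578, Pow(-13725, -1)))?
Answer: Rational(-67683768709, 2370348675) ≈ -28.554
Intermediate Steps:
Add(Mul(-344010, Pow(Mul(-1, 345406), -1)), Mul(405578, Pow(-13725, -1))) = Add(Mul(-344010, Pow(-345406, -1)), Mul(405578, Rational(-1, 13725))) = Add(Mul(-344010, Rational(-1, 345406)), Rational(-405578, 13725)) = Add(Rational(172005, 172703), Rational(-405578, 13725)) = Rational(-67683768709, 2370348675)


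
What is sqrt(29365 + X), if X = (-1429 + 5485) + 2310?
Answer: sqrt(35731) ≈ 189.03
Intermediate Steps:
X = 6366 (X = 4056 + 2310 = 6366)
sqrt(29365 + X) = sqrt(29365 + 6366) = sqrt(35731)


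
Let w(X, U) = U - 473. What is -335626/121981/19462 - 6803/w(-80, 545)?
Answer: -8075153428669/85463791992 ≈ -94.486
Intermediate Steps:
w(X, U) = -473 + U
-335626/121981/19462 - 6803/w(-80, 545) = -335626/121981/19462 - 6803/(-473 + 545) = -335626*1/121981*(1/19462) - 6803/72 = -335626/121981*1/19462 - 6803*1/72 = -167813/1186997111 - 6803/72 = -8075153428669/85463791992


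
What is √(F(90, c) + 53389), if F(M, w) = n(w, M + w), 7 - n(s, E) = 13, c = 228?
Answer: √53383 ≈ 231.05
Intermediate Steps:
n(s, E) = -6 (n(s, E) = 7 - 1*13 = 7 - 13 = -6)
F(M, w) = -6
√(F(90, c) + 53389) = √(-6 + 53389) = √53383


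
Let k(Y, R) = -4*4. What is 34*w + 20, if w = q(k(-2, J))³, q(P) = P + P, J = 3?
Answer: -1114092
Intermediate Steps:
k(Y, R) = -16
q(P) = 2*P
w = -32768 (w = (2*(-16))³ = (-32)³ = -32768)
34*w + 20 = 34*(-32768) + 20 = -1114112 + 20 = -1114092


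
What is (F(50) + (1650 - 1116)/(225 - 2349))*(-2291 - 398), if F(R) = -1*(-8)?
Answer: -7375927/354 ≈ -20836.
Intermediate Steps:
F(R) = 8
(F(50) + (1650 - 1116)/(225 - 2349))*(-2291 - 398) = (8 + (1650 - 1116)/(225 - 2349))*(-2291 - 398) = (8 + 534/(-2124))*(-2689) = (8 + 534*(-1/2124))*(-2689) = (8 - 89/354)*(-2689) = (2743/354)*(-2689) = -7375927/354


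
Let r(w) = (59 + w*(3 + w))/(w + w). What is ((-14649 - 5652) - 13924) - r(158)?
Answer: -10840597/316 ≈ -34306.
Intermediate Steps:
r(w) = (59 + w*(3 + w))/(2*w) (r(w) = (59 + w*(3 + w))/((2*w)) = (59 + w*(3 + w))*(1/(2*w)) = (59 + w*(3 + w))/(2*w))
((-14649 - 5652) - 13924) - r(158) = ((-14649 - 5652) - 13924) - (59 + 158*(3 + 158))/(2*158) = (-20301 - 13924) - (59 + 158*161)/(2*158) = -34225 - (59 + 25438)/(2*158) = -34225 - 25497/(2*158) = -34225 - 1*25497/316 = -34225 - 25497/316 = -10840597/316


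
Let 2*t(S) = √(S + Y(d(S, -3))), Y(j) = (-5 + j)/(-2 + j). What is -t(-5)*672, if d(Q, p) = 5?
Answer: -336*I*√5 ≈ -751.32*I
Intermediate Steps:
Y(j) = (-5 + j)/(-2 + j)
t(S) = √S/2 (t(S) = √(S + (-5 + 5)/(-2 + 5))/2 = √(S + 0/3)/2 = √(S + (⅓)*0)/2 = √(S + 0)/2 = √S/2)
-t(-5)*672 = -√(-5)/2*672 = -(I*√5)/2*672 = -I*√5/2*672 = -336*I*√5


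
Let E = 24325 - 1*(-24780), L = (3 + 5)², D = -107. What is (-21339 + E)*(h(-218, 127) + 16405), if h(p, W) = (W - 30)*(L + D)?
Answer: 339689244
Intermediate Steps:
L = 64 (L = 8² = 64)
E = 49105 (E = 24325 + 24780 = 49105)
h(p, W) = 1290 - 43*W (h(p, W) = (W - 30)*(64 - 107) = (-30 + W)*(-43) = 1290 - 43*W)
(-21339 + E)*(h(-218, 127) + 16405) = (-21339 + 49105)*((1290 - 43*127) + 16405) = 27766*((1290 - 5461) + 16405) = 27766*(-4171 + 16405) = 27766*12234 = 339689244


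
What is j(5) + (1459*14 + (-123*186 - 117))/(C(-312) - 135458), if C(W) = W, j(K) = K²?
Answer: 3396819/135770 ≈ 25.019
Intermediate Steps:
j(5) + (1459*14 + (-123*186 - 117))/(C(-312) - 135458) = 5² + (1459*14 + (-123*186 - 117))/(-312 - 135458) = 25 + (20426 + (-22878 - 117))/(-135770) = 25 + (20426 - 22995)*(-1/135770) = 25 - 2569*(-1/135770) = 25 + 2569/135770 = 3396819/135770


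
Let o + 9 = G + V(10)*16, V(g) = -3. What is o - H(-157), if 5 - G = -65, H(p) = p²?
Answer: -24636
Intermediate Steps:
G = 70 (G = 5 - 1*(-65) = 5 + 65 = 70)
o = 13 (o = -9 + (70 - 3*16) = -9 + (70 - 48) = -9 + 22 = 13)
o - H(-157) = 13 - 1*(-157)² = 13 - 1*24649 = 13 - 24649 = -24636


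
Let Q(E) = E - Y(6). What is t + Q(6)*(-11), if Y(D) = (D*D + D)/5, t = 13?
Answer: 197/5 ≈ 39.400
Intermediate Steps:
Y(D) = D/5 + D²/5 (Y(D) = (D² + D)*(⅕) = (D + D²)*(⅕) = D/5 + D²/5)
Q(E) = -42/5 + E (Q(E) = E - 6*(1 + 6)/5 = E - 6*7/5 = E - 1*42/5 = E - 42/5 = -42/5 + E)
t + Q(6)*(-11) = 13 + (-42/5 + 6)*(-11) = 13 - 12/5*(-11) = 13 + 132/5 = 197/5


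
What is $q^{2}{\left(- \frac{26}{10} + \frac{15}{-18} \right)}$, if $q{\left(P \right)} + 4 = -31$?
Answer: $1225$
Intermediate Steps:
$q{\left(P \right)} = -35$ ($q{\left(P \right)} = -4 - 31 = -35$)
$q^{2}{\left(- \frac{26}{10} + \frac{15}{-18} \right)} = \left(-35\right)^{2} = 1225$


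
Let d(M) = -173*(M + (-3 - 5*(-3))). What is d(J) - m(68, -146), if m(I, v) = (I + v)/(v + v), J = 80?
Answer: -2323775/146 ≈ -15916.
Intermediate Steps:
d(M) = -2076 - 173*M (d(M) = -173*(M + (-3 + 15)) = -173*(M + 12) = -173*(12 + M) = -2076 - 173*M)
m(I, v) = (I + v)/(2*v) (m(I, v) = (I + v)/((2*v)) = (I + v)*(1/(2*v)) = (I + v)/(2*v))
d(J) - m(68, -146) = (-2076 - 173*80) - (68 - 146)/(2*(-146)) = (-2076 - 13840) - (-1)*(-78)/(2*146) = -15916 - 1*39/146 = -15916 - 39/146 = -2323775/146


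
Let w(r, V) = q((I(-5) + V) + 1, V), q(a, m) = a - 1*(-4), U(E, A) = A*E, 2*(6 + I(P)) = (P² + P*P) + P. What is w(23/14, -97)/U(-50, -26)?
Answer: -151/2600 ≈ -0.058077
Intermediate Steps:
I(P) = -6 + P² + P/2 (I(P) = -6 + ((P² + P*P) + P)/2 = -6 + ((P² + P²) + P)/2 = -6 + (2*P² + P)/2 = -6 + (P + 2*P²)/2 = -6 + (P² + P/2) = -6 + P² + P/2)
q(a, m) = 4 + a (q(a, m) = a + 4 = 4 + a)
w(r, V) = 43/2 + V (w(r, V) = 4 + (((-6 + (-5)² + (½)*(-5)) + V) + 1) = 4 + (((-6 + 25 - 5/2) + V) + 1) = 4 + ((33/2 + V) + 1) = 4 + (35/2 + V) = 43/2 + V)
w(23/14, -97)/U(-50, -26) = (43/2 - 97)/((-26*(-50))) = -151/2/1300 = -151/2*1/1300 = -151/2600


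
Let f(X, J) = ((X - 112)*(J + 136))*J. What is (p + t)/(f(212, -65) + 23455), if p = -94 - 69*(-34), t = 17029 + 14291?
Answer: -33572/438045 ≈ -0.076640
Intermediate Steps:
t = 31320
f(X, J) = J*(-112 + X)*(136 + J) (f(X, J) = ((-112 + X)*(136 + J))*J = J*(-112 + X)*(136 + J))
p = 2252 (p = -94 + 2346 = 2252)
(p + t)/(f(212, -65) + 23455) = (2252 + 31320)/(-65*(-15232 - 112*(-65) + 136*212 - 65*212) + 23455) = 33572/(-65*(-15232 + 7280 + 28832 - 13780) + 23455) = 33572/(-65*7100 + 23455) = 33572/(-461500 + 23455) = 33572/(-438045) = 33572*(-1/438045) = -33572/438045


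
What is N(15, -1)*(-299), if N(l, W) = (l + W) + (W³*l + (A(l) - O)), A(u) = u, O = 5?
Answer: -2691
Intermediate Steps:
N(l, W) = -5 + W + 2*l + l*W³ (N(l, W) = (l + W) + (W³*l + (l - 1*5)) = (W + l) + (l*W³ + (l - 5)) = (W + l) + (l*W³ + (-5 + l)) = (W + l) + (-5 + l + l*W³) = -5 + W + 2*l + l*W³)
N(15, -1)*(-299) = (-5 - 1 + 2*15 + 15*(-1)³)*(-299) = (-5 - 1 + 30 + 15*(-1))*(-299) = (-5 - 1 + 30 - 15)*(-299) = 9*(-299) = -2691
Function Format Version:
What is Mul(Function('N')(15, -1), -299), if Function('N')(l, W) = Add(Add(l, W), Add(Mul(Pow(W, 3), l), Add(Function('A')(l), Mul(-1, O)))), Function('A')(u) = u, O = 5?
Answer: -2691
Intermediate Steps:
Function('N')(l, W) = Add(-5, W, Mul(2, l), Mul(l, Pow(W, 3))) (Function('N')(l, W) = Add(Add(l, W), Add(Mul(Pow(W, 3), l), Add(l, Mul(-1, 5)))) = Add(Add(W, l), Add(Mul(l, Pow(W, 3)), Add(l, -5))) = Add(Add(W, l), Add(Mul(l, Pow(W, 3)), Add(-5, l))) = Add(Add(W, l), Add(-5, l, Mul(l, Pow(W, 3)))) = Add(-5, W, Mul(2, l), Mul(l, Pow(W, 3))))
Mul(Function('N')(15, -1), -299) = Mul(Add(-5, -1, Mul(2, 15), Mul(15, Pow(-1, 3))), -299) = Mul(Add(-5, -1, 30, Mul(15, -1)), -299) = Mul(Add(-5, -1, 30, -15), -299) = Mul(9, -299) = -2691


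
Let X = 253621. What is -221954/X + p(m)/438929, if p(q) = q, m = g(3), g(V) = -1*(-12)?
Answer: -97419003814/111321611909 ≈ -0.87511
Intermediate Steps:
g(V) = 12
m = 12
-221954/X + p(m)/438929 = -221954/253621 + 12/438929 = -97419003814/111321611909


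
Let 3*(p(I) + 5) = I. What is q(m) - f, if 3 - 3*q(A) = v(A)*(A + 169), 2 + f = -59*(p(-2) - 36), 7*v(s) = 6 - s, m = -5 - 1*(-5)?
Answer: -52576/21 ≈ -2503.6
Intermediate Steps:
p(I) = -5 + I/3
m = 0 (m = -5 + 5 = 0)
v(s) = 6/7 - s/7 (v(s) = (6 - s)/7 = 6/7 - s/7)
f = 7369/3 (f = -2 - 59*((-5 + (⅓)*(-2)) - 36) = -2 - 59*((-5 - ⅔) - 36) = -2 - 59*(-17/3 - 36) = -2 - 59*(-125/3) = -2 + 7375/3 = 7369/3 ≈ 2456.3)
q(A) = 1 - (169 + A)*(6/7 - A/7)/3 (q(A) = 1 - (6/7 - A/7)*(A + 169)/3 = 1 - (6/7 - A/7)*(169 + A)/3 = 1 - (169 + A)*(6/7 - A/7)/3)
q(m) - f = (-331/7 + (1/21)*0² + (163/21)*0) - 1*7369/3 = (-331/7 + (1/21)*0 + 0) - 7369/3 = (-331/7 + 0 + 0) - 7369/3 = -331/7 - 7369/3 = -52576/21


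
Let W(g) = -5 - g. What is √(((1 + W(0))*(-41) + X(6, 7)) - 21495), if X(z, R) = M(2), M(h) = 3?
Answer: 4*I*√1333 ≈ 146.04*I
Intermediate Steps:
X(z, R) = 3
√(((1 + W(0))*(-41) + X(6, 7)) - 21495) = √(((1 + (-5 - 1*0))*(-41) + 3) - 21495) = √(((1 + (-5 + 0))*(-41) + 3) - 21495) = √(((1 - 5)*(-41) + 3) - 21495) = √((-4*(-41) + 3) - 21495) = √((164 + 3) - 21495) = √(167 - 21495) = √(-21328) = 4*I*√1333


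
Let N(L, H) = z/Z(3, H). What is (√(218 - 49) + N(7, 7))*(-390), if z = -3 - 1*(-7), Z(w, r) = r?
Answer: -37050/7 ≈ -5292.9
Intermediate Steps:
z = 4 (z = -3 + 7 = 4)
N(L, H) = 4/H
(√(218 - 49) + N(7, 7))*(-390) = (√(218 - 49) + 4/7)*(-390) = (√169 + 4*(⅐))*(-390) = (13 + 4/7)*(-390) = (95/7)*(-390) = -37050/7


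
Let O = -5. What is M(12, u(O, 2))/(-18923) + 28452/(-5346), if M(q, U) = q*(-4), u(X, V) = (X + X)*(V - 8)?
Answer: -89690098/16860393 ≈ -5.3196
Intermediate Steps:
u(X, V) = 2*X*(-8 + V) (u(X, V) = (2*X)*(-8 + V) = 2*X*(-8 + V))
M(q, U) = -4*q
M(12, u(O, 2))/(-18923) + 28452/(-5346) = -4*12/(-18923) + 28452/(-5346) = -48*(-1/18923) + 28452*(-1/5346) = 48/18923 - 4742/891 = -89690098/16860393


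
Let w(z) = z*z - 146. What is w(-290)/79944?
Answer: 41977/39972 ≈ 1.0502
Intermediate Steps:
w(z) = -146 + z² (w(z) = z² - 146 = -146 + z²)
w(-290)/79944 = (-146 + (-290)²)/79944 = (-146 + 84100)*(1/79944) = 83954*(1/79944) = 41977/39972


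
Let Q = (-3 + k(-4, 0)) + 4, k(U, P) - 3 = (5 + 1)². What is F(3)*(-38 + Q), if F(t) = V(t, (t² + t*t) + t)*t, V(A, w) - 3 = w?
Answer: 144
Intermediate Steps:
k(U, P) = 39 (k(U, P) = 3 + (5 + 1)² = 3 + 6² = 3 + 36 = 39)
V(A, w) = 3 + w
Q = 40 (Q = (-3 + 39) + 4 = 36 + 4 = 40)
F(t) = t*(3 + t + 2*t²) (F(t) = (3 + ((t² + t*t) + t))*t = (3 + ((t² + t²) + t))*t = (3 + (2*t² + t))*t = (3 + (t + 2*t²))*t = (3 + t + 2*t²)*t = t*(3 + t + 2*t²))
F(3)*(-38 + Q) = (3*(3 + 3*(1 + 2*3)))*(-38 + 40) = (3*(3 + 3*(1 + 6)))*2 = (3*(3 + 3*7))*2 = (3*(3 + 21))*2 = (3*24)*2 = 72*2 = 144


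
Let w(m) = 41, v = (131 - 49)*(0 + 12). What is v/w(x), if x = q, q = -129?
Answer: 24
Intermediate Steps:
x = -129
v = 984 (v = 82*12 = 984)
v/w(x) = 984/41 = 984*(1/41) = 24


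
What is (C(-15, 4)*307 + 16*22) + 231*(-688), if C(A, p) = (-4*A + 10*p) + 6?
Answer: -126034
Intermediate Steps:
C(A, p) = 6 - 4*A + 10*p
(C(-15, 4)*307 + 16*22) + 231*(-688) = ((6 - 4*(-15) + 10*4)*307 + 16*22) + 231*(-688) = ((6 + 60 + 40)*307 + 352) - 158928 = (106*307 + 352) - 158928 = (32542 + 352) - 158928 = 32894 - 158928 = -126034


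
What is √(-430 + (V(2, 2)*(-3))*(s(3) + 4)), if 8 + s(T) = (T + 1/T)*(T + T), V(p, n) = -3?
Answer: I*√286 ≈ 16.912*I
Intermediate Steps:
s(T) = -8 + 2*T*(T + 1/T) (s(T) = -8 + (T + 1/T)*(T + T) = -8 + (T + 1/T)*(2*T) = -8 + 2*T*(T + 1/T))
√(-430 + (V(2, 2)*(-3))*(s(3) + 4)) = √(-430 + (-3*(-3))*((-6 + 2*3²) + 4)) = √(-430 + 9*((-6 + 2*9) + 4)) = √(-430 + 9*((-6 + 18) + 4)) = √(-430 + 9*(12 + 4)) = √(-430 + 9*16) = √(-430 + 144) = √(-286) = I*√286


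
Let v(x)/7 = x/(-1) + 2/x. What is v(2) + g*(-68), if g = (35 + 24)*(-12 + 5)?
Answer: 28077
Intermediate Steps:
g = -413 (g = 59*(-7) = -413)
v(x) = -7*x + 14/x (v(x) = 7*(x/(-1) + 2/x) = 7*(x*(-1) + 2/x) = 7*(-x + 2/x) = -7*x + 14/x)
v(2) + g*(-68) = (-7*2 + 14/2) - 413*(-68) = (-14 + 14*(1/2)) + 28084 = (-14 + 7) + 28084 = -7 + 28084 = 28077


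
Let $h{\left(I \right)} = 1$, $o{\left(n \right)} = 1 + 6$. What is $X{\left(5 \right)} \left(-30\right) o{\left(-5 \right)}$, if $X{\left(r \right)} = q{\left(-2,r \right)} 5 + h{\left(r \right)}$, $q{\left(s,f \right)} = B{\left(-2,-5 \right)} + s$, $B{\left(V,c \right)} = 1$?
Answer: $840$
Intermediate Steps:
$o{\left(n \right)} = 7$
$q{\left(s,f \right)} = 1 + s$
$X{\left(r \right)} = -4$ ($X{\left(r \right)} = \left(1 - 2\right) 5 + 1 = \left(-1\right) 5 + 1 = -5 + 1 = -4$)
$X{\left(5 \right)} \left(-30\right) o{\left(-5 \right)} = \left(-4\right) \left(-30\right) 7 = 120 \cdot 7 = 840$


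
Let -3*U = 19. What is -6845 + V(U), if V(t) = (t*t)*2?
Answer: -60883/9 ≈ -6764.8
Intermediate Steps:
U = -19/3 (U = -⅓*19 = -19/3 ≈ -6.3333)
V(t) = 2*t² (V(t) = t²*2 = 2*t²)
-6845 + V(U) = -6845 + 2*(-19/3)² = -6845 + 2*(361/9) = -6845 + 722/9 = -60883/9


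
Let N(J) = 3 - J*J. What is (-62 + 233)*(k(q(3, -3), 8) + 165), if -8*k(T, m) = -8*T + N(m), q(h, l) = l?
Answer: 232047/8 ≈ 29006.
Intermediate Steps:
N(J) = 3 - J²
k(T, m) = -3/8 + T + m²/8 (k(T, m) = -(-8*T + (3 - m²))/8 = -(3 - m² - 8*T)/8 = -3/8 + T + m²/8)
(-62 + 233)*(k(q(3, -3), 8) + 165) = (-62 + 233)*((-3/8 - 3 + (⅛)*8²) + 165) = 171*((-3/8 - 3 + (⅛)*64) + 165) = 171*((-3/8 - 3 + 8) + 165) = 171*(37/8 + 165) = 171*(1357/8) = 232047/8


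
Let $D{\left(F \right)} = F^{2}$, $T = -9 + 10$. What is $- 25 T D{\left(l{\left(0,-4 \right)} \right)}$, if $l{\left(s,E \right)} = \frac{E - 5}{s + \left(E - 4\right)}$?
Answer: $- \frac{2025}{64} \approx -31.641$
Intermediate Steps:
$T = 1$
$l{\left(s,E \right)} = \frac{-5 + E}{-4 + E + s}$ ($l{\left(s,E \right)} = \frac{-5 + E}{s + \left(E - 4\right)} = \frac{-5 + E}{s + \left(-4 + E\right)} = \frac{-5 + E}{-4 + E + s}$)
$- 25 T D{\left(l{\left(0,-4 \right)} \right)} = \left(-25\right) 1 \left(\frac{-5 - 4}{-4 - 4 + 0}\right)^{2} = - 25 \left(\frac{1}{-8} \left(-9\right)\right)^{2} = - 25 \left(\left(- \frac{1}{8}\right) \left(-9\right)\right)^{2} = - 25 \left(\frac{9}{8}\right)^{2} = \left(-25\right) \frac{81}{64} = - \frac{2025}{64}$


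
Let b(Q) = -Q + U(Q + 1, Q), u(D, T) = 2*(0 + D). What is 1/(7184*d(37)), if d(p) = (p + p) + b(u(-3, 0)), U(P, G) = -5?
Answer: 1/538800 ≈ 1.8560e-6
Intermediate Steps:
u(D, T) = 2*D
b(Q) = -5 - Q (b(Q) = -Q - 5 = -5 - Q)
d(p) = 1 + 2*p (d(p) = (p + p) + (-5 - 2*(-3)) = 2*p + (-5 - 1*(-6)) = 2*p + (-5 + 6) = 2*p + 1 = 1 + 2*p)
1/(7184*d(37)) = 1/(7184*(1 + 2*37)) = 1/(7184*(1 + 74)) = (1/7184)/75 = (1/7184)*(1/75) = 1/538800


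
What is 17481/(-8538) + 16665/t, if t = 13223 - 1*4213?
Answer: -253634/1282123 ≈ -0.19782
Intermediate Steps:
t = 9010 (t = 13223 - 4213 = 9010)
17481/(-8538) + 16665/t = 17481/(-8538) + 16665/9010 = 17481*(-1/8538) + 16665*(1/9010) = -5827/2846 + 3333/1802 = -253634/1282123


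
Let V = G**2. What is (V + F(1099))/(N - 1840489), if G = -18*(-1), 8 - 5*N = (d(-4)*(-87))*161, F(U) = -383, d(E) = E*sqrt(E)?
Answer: 60327087/1882164517469 - 2203768*I/5646493552407 ≈ 3.2052e-5 - 3.9029e-7*I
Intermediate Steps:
d(E) = E**(3/2)
N = 8/5 - 112056*I/5 (N = 8/5 - (-4)**(3/2)*(-87)*161/5 = 8/5 - -8*I*(-87)*161/5 = 8/5 - 696*I*161/5 = 8/5 - 112056*I/5 ≈ 1.6 - 22411.0*I)
G = 18
V = 324 (V = 18**2 = 324)
(V + F(1099))/(N - 1840489) = (324 - 383)/((8/5 - 112056*I/5) - 1840489) = -59*5*(-9202437/5 + 112056*I/5)/16939480657221 = -295*(-9202437/5 + 112056*I/5)/16939480657221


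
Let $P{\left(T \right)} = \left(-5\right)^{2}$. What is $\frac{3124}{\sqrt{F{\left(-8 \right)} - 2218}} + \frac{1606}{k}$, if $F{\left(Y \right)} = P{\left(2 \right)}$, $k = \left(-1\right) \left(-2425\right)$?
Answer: $\frac{1606}{2425} - \frac{3124 i \sqrt{2193}}{2193} \approx 0.66227 - 66.71 i$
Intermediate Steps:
$k = 2425$
$P{\left(T \right)} = 25$
$F{\left(Y \right)} = 25$
$\frac{3124}{\sqrt{F{\left(-8 \right)} - 2218}} + \frac{1606}{k} = \frac{3124}{\sqrt{25 - 2218}} + \frac{1606}{2425} = \frac{3124}{\sqrt{-2193}} + 1606 \cdot \frac{1}{2425} = \frac{3124}{i \sqrt{2193}} + \frac{1606}{2425} = 3124 \left(- \frac{i \sqrt{2193}}{2193}\right) + \frac{1606}{2425} = - \frac{3124 i \sqrt{2193}}{2193} + \frac{1606}{2425} = \frac{1606}{2425} - \frac{3124 i \sqrt{2193}}{2193}$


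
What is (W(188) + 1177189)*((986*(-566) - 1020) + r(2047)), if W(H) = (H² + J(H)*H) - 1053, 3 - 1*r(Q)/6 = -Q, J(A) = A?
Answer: -681758375904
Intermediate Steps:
r(Q) = 18 + 6*Q (r(Q) = 18 - (-6)*Q = 18 + 6*Q)
W(H) = -1053 + 2*H² (W(H) = (H² + H*H) - 1053 = (H² + H²) - 1053 = 2*H² - 1053 = -1053 + 2*H²)
(W(188) + 1177189)*((986*(-566) - 1020) + r(2047)) = ((-1053 + 2*188²) + 1177189)*((986*(-566) - 1020) + (18 + 6*2047)) = ((-1053 + 2*35344) + 1177189)*((-558076 - 1020) + (18 + 12282)) = ((-1053 + 70688) + 1177189)*(-559096 + 12300) = (69635 + 1177189)*(-546796) = 1246824*(-546796) = -681758375904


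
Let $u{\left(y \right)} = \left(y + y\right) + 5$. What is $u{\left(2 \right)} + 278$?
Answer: $287$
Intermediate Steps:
$u{\left(y \right)} = 5 + 2 y$ ($u{\left(y \right)} = 2 y + 5 = 5 + 2 y$)
$u{\left(2 \right)} + 278 = \left(5 + 2 \cdot 2\right) + 278 = \left(5 + 4\right) + 278 = 9 + 278 = 287$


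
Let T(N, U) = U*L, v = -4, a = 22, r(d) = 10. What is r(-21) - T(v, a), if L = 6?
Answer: -122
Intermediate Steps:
T(N, U) = 6*U (T(N, U) = U*6 = 6*U)
r(-21) - T(v, a) = 10 - 6*22 = 10 - 1*132 = 10 - 132 = -122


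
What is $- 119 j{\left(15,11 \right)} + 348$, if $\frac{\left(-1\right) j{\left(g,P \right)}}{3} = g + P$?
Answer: $9630$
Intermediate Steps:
$j{\left(g,P \right)} = - 3 P - 3 g$ ($j{\left(g,P \right)} = - 3 \left(g + P\right) = - 3 \left(P + g\right) = - 3 P - 3 g$)
$- 119 j{\left(15,11 \right)} + 348 = - 119 \left(\left(-3\right) 11 - 45\right) + 348 = - 119 \left(-33 - 45\right) + 348 = \left(-119\right) \left(-78\right) + 348 = 9282 + 348 = 9630$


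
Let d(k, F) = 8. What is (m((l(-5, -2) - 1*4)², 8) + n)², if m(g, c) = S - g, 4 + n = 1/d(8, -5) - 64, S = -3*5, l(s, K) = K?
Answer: 904401/64 ≈ 14131.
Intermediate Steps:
S = -15
n = -543/8 (n = -4 + (1/8 - 64) = -4 + (⅛ - 64) = -4 - 511/8 = -543/8 ≈ -67.875)
m(g, c) = -15 - g
(m((l(-5, -2) - 1*4)², 8) + n)² = ((-15 - (-2 - 1*4)²) - 543/8)² = ((-15 - (-2 - 4)²) - 543/8)² = ((-15 - 1*(-6)²) - 543/8)² = ((-15 - 1*36) - 543/8)² = ((-15 - 36) - 543/8)² = (-51 - 543/8)² = (-951/8)² = 904401/64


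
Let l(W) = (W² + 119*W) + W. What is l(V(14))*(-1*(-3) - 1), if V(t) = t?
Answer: 3752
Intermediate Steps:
l(W) = W² + 120*W
l(V(14))*(-1*(-3) - 1) = (14*(120 + 14))*(-1*(-3) - 1) = (14*134)*(3 - 1) = 1876*2 = 3752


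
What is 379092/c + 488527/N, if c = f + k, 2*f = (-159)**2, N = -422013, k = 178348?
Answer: 133357426513/161199259701 ≈ 0.82728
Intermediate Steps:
f = 25281/2 (f = (1/2)*(-159)**2 = (1/2)*25281 = 25281/2 ≈ 12641.)
c = 381977/2 (c = 25281/2 + 178348 = 381977/2 ≈ 1.9099e+5)
379092/c + 488527/N = 379092/(381977/2) + 488527/(-422013) = 379092*(2/381977) + 488527*(-1/422013) = 758184/381977 - 488527/422013 = 133357426513/161199259701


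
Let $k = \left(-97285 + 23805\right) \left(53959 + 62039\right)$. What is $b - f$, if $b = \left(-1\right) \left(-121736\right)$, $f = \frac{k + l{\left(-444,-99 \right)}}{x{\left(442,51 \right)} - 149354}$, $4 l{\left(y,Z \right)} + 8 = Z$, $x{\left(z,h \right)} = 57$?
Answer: $\frac{38605146101}{597188} \approx 64645.0$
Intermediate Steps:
$l{\left(y,Z \right)} = -2 + \frac{Z}{4}$
$k = -8523533040$ ($k = \left(-73480\right) 115998 = -8523533040$)
$f = \frac{34094132267}{597188}$ ($f = \frac{-8523533040 + \left(-2 + \frac{1}{4} \left(-99\right)\right)}{57 - 149354} = \frac{-8523533040 - \frac{107}{4}}{-149297} = \left(-8523533040 - \frac{107}{4}\right) \left(- \frac{1}{149297}\right) = \left(- \frac{34094132267}{4}\right) \left(- \frac{1}{149297}\right) = \frac{34094132267}{597188} \approx 57091.0$)
$b = 121736$
$b - f = 121736 - \frac{34094132267}{597188} = \frac{38605146101}{597188}$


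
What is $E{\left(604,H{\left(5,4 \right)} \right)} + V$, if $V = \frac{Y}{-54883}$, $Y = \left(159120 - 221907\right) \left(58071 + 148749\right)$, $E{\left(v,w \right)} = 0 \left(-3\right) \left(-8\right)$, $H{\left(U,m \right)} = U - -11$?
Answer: $\frac{12985607340}{54883} \approx 2.3661 \cdot 10^{5}$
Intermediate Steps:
$H{\left(U,m \right)} = 11 + U$ ($H{\left(U,m \right)} = U + 11 = 11 + U$)
$E{\left(v,w \right)} = 0$ ($E{\left(v,w \right)} = 0 \left(-8\right) = 0$)
$Y = -12985607340$ ($Y = \left(-62787\right) 206820 = -12985607340$)
$V = \frac{12985607340}{54883}$ ($V = - \frac{12985607340}{-54883} = \left(-12985607340\right) \left(- \frac{1}{54883}\right) = \frac{12985607340}{54883} \approx 2.3661 \cdot 10^{5}$)
$E{\left(604,H{\left(5,4 \right)} \right)} + V = 0 + \frac{12985607340}{54883} = \frac{12985607340}{54883}$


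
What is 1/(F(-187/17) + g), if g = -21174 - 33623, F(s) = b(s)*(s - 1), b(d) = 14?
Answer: -1/54965 ≈ -1.8193e-5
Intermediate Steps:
F(s) = -14 + 14*s (F(s) = 14*(s - 1) = 14*(-1 + s) = -14 + 14*s)
g = -54797
1/(F(-187/17) + g) = 1/((-14 + 14*(-187/17)) - 54797) = 1/((-14 + 14*(-17*11/17)) - 54797) = 1/((-14 + 14*(-11)) - 54797) = 1/((-14 - 154) - 54797) = 1/(-168 - 54797) = 1/(-54965) = -1/54965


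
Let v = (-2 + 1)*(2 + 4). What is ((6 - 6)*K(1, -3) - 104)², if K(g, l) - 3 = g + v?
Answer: 10816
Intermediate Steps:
v = -6 (v = -1*6 = -6)
K(g, l) = -3 + g (K(g, l) = 3 + (g - 6) = 3 + (-6 + g) = -3 + g)
((6 - 6)*K(1, -3) - 104)² = ((6 - 6)*(-3 + 1) - 104)² = (0*(-2) - 104)² = (0 - 104)² = (-104)² = 10816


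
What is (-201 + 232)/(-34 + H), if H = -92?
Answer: -31/126 ≈ -0.24603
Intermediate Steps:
(-201 + 232)/(-34 + H) = (-201 + 232)/(-34 - 92) = 31/(-126) = 31*(-1/126) = -31/126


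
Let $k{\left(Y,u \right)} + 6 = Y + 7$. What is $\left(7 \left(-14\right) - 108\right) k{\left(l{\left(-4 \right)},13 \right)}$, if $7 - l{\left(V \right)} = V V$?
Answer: $1648$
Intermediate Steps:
$l{\left(V \right)} = 7 - V^{2}$ ($l{\left(V \right)} = 7 - V V = 7 - V^{2}$)
$k{\left(Y,u \right)} = 1 + Y$ ($k{\left(Y,u \right)} = -6 + \left(Y + 7\right) = -6 + \left(7 + Y\right) = 1 + Y$)
$\left(7 \left(-14\right) - 108\right) k{\left(l{\left(-4 \right)},13 \right)} = \left(7 \left(-14\right) - 108\right) \left(1 + \left(7 - \left(-4\right)^{2}\right)\right) = \left(-98 - 108\right) \left(1 + \left(7 - 16\right)\right) = - 206 \left(1 + \left(7 - 16\right)\right) = - 206 \left(1 - 9\right) = \left(-206\right) \left(-8\right) = 1648$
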